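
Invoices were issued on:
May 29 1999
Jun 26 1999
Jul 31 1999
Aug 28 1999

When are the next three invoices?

All Saturdays; the gaps (28, 35, 28) vary with month length.
This is the last Saturday of each month.
Last Saturday of September 1999: Sep 25 1999.
October 1999 ends with Saturday Oct 30 1999.
Last Saturday of November 1999: Nov 27 1999.

Sep 25 1999, Oct 30 1999, Nov 27 1999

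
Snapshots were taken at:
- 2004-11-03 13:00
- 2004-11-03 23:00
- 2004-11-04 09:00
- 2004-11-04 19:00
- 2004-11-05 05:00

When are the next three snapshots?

Spacing: 10, 10, 10, 10 h — constant 10 h.
2004-11-05 05:00 + 10 h = 2004-11-05 15:00.
2004-11-05 15:00 + 10 h = 2004-11-06 01:00.
2004-11-06 01:00 + 10 h = 2004-11-06 11:00.

2004-11-05 15:00, 2004-11-06 01:00, 2004-11-06 11:00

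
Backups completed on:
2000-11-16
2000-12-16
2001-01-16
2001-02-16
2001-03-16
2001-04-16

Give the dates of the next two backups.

2001-05-16, 2001-06-16

Each date is the 16th; the gaps (30, 31, 31, 28, 31) track the month lengths.
The rule is the 16th of each month.
May 2001: 2001-05-16.
June 2001: 2001-06-16.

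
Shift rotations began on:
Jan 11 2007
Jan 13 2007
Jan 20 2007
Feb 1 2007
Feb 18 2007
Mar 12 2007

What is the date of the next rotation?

The spacing grows by 5 each time: 2, 7, 12, 17, 22 days.
Next gap: 27 days. Mar 12 2007 + 27 days = Apr 8 2007.

Apr 8 2007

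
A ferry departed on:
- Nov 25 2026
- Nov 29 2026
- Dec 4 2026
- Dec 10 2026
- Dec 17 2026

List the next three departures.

Dec 25 2026, Jan 3 2027, Jan 13 2027

The spacing grows by 1 each time: 4, 5, 6, 7 days.
Next gap: 8 days. Dec 17 2026 + 8 days = Dec 25 2026.
Next gap: 9 days. Dec 25 2026 + 9 days = Jan 3 2027.
Next gap: 10 days. Jan 3 2027 + 10 days = Jan 13 2027.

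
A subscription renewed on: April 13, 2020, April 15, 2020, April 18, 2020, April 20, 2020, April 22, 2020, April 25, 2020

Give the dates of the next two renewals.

April 27, 2020; April 29, 2020

Every event lands on a Monday or Wednesday or Saturday (gaps cycle 2, 3, 2, 2, 3).
So the schedule is: every Monday, Wednesday and Saturday.
Next Monday: April 27, 2020.
The following Wednesday is April 29, 2020.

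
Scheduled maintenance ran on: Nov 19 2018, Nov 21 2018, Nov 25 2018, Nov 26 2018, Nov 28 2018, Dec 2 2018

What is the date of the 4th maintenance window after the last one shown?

Dec 10 2018

Every event lands on a Monday or Wednesday or Sunday (gaps cycle 2, 4, 1, 2, 4).
So the schedule is: every Monday, Wednesday and Sunday.
The following Monday is Dec 3 2018.
The following Wednesday is Dec 5 2018.
Next Sunday: Dec 9 2018.
Next Monday: Dec 10 2018.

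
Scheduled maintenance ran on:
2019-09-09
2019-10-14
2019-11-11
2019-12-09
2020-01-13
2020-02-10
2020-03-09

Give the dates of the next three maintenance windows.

These are Mondays at 28- or 35-day spacing (35, 28, 28, 35, 28, 28).
The pattern: 2nd Monday of the month.
April 2020 — 2nd Monday is 2020-04-13.
2nd Monday of May 2020: 2020-05-11.
2nd Monday of June 2020: 2020-06-08.

2020-04-13, 2020-05-11, 2020-06-08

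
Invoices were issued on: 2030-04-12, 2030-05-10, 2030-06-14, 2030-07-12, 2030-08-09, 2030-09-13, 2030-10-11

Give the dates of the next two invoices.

All dates are Fridays, 28, 35, 28, 28, 35, 28 days apart.
Specifically, the 2nd Friday of each month.
November 2030 — 2nd Friday is 2030-11-08.
2nd Friday of December 2030: 2030-12-13.

2030-11-08, 2030-12-13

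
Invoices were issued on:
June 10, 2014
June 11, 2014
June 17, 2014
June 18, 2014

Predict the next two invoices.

June 24, 2014; June 25, 2014

The gap pattern 1, 6, 1 repeats every 2 events.
These are the Tuesdays and Wednesdays of each week.
Next Tuesday: June 24, 2014.
The following Wednesday is June 25, 2014.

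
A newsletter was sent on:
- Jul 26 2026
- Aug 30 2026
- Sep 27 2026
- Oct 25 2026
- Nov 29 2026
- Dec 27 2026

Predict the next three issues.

Jan 31 2027, Feb 28 2027, Mar 28 2027

All Sundays; the gaps (35, 28, 28, 35, 28) vary with month length.
This is the last Sunday of each month.
January 2027 ends with Sunday Jan 31 2027.
February 2027 ends with Sunday Feb 28 2027.
March 2027 ends with Sunday Mar 28 2027.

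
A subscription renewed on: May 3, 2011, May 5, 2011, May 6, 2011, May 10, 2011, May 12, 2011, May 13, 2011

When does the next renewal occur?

May 17, 2011

Every event lands on a Tuesday or Thursday or Friday (gaps cycle 2, 1, 4, 2, 1).
So the schedule is: every Tuesday, Thursday and Friday.
The following Tuesday is May 17, 2011.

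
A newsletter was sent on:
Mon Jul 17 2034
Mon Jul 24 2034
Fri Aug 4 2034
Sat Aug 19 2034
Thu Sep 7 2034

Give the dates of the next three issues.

The spacing grows by 4 each time: 7, 11, 15, 19 days.
Next gap: 23 days. Thu Sep 7 2034 + 23 days = Sat Sep 30 2034.
Next gap: 27 days. Sat Sep 30 2034 + 27 days = Fri Oct 27 2034.
Next gap: 31 days. Fri Oct 27 2034 + 31 days = Mon Nov 27 2034.

Sat Sep 30 2034, Fri Oct 27 2034, Mon Nov 27 2034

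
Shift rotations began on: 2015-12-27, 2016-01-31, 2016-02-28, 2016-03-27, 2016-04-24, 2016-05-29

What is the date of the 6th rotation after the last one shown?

2016-11-27

Every date is a Sunday; gaps 35, 28, 28, 28, 35 days.
Each is the last Sunday of its month (at least one falls on the 29th or later, ruling out '4th Sunday').
June 2016 ends with Sunday 2016-06-26.
Last Sunday of July 2016: 2016-07-31.
August 2016 ends with Sunday 2016-08-28.
Last Sunday of September 2016: 2016-09-25.
October 2016 ends with Sunday 2016-10-30.
Last Sunday of November 2016: 2016-11-27.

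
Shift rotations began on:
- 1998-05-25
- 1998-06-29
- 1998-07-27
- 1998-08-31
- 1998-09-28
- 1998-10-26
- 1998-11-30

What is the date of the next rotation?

All Mondays; the gaps (35, 28, 35, 28, 28, 35) vary with month length.
This is the last Monday of each month.
December 1998 ends with Monday 1998-12-28.

1998-12-28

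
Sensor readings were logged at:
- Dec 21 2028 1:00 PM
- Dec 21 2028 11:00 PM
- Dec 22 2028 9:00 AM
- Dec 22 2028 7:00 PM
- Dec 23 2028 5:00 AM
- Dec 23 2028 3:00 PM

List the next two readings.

Gaps: 10, 10, 10, 10, 10 hours — each event is 10 hours after the previous one.
Dec 23 2028 3:00 PM + 10 h = Dec 24 2028 1:00 AM.
Dec 24 2028 1:00 AM + 10 h = Dec 24 2028 11:00 AM.

Dec 24 2028 1:00 AM, Dec 24 2028 11:00 AM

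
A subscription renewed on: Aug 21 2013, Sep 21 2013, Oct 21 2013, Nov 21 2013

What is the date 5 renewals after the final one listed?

The day-of-month is always 21 (31, 30, 31 days between events).
So this recurs on the 21st of each month.
December 2013: Dec 21 2013.
January 2014: Jan 21 2014.
February 2014: Feb 21 2014.
Next: March 2014 → Mar 21 2014.
April 2014: Apr 21 2014.

Apr 21 2014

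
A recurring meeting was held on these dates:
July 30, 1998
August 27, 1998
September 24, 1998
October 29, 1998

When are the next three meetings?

November 26, 1998; December 31, 1998; January 28, 1999

All Thursdays; the gaps (28, 28, 35) vary with month length.
This is the last Thursday of each month.
November 1998 ends with Thursday November 26, 1998.
Last Thursday of December 1998: December 31, 1998.
January 1999 ends with Thursday January 28, 1999.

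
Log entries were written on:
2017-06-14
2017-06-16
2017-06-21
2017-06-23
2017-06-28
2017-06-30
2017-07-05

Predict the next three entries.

Every event lands on a Wednesday or Friday (gaps cycle 2, 5, 2, 5, 2, 5).
So the schedule is: every Wednesday and Friday.
The following Friday is 2017-07-07.
The following Wednesday is 2017-07-12.
The following Friday is 2017-07-14.

2017-07-07, 2017-07-12, 2017-07-14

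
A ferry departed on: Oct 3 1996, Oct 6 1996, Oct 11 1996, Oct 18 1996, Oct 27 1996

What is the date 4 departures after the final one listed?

Dec 22 1996

The spacing grows by 2 each time: 3, 5, 7, 9 days.
Next gap: 11 days. Oct 27 1996 + 11 days = Nov 7 1996.
Next gap: 13 days. Nov 7 1996 + 13 days = Nov 20 1996.
Next gap: 15 days. Nov 20 1996 + 15 days = Dec 5 1996.
Next gap: 17 days. Dec 5 1996 + 17 days = Dec 22 1996.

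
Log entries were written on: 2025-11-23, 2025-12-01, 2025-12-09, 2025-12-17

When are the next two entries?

Gaps between consecutive events: 8, 8, 8 days — a constant 8-day interval.
2025-12-17 + 8 days = 2025-12-25.
2025-12-25 + 8 days = 2026-01-02.

2025-12-25, 2026-01-02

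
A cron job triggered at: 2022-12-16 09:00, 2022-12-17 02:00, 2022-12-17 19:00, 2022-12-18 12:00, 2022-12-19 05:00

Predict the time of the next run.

2022-12-19 22:00

Gaps: 17, 17, 17, 17 hours — each event is 17 hours after the previous one.
2022-12-19 05:00 + 17 h = 2022-12-19 22:00.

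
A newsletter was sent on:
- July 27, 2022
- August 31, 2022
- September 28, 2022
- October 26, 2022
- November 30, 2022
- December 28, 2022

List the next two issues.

January 25, 2023; February 22, 2023

All Wednesdays; the gaps (35, 28, 28, 35, 28) vary with month length.
This is the last Wednesday of each month.
January 2023 ends with Wednesday January 25, 2023.
February 2023 ends with Wednesday February 22, 2023.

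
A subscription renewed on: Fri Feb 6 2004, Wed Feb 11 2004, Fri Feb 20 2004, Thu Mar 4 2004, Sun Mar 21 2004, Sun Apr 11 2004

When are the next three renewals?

The spacing grows by 4 each time: 5, 9, 13, 17, 21 days.
Next gap: 25 days. Sun Apr 11 2004 + 25 days = Thu May 6 2004.
Next gap: 29 days. Thu May 6 2004 + 29 days = Fri Jun 4 2004.
Next gap: 33 days. Fri Jun 4 2004 + 33 days = Wed Jul 7 2004.

Thu May 6 2004, Fri Jun 4 2004, Wed Jul 7 2004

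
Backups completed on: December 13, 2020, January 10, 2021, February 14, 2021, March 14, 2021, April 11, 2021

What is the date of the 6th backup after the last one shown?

All dates are Sundays, 28, 35, 28, 28 days apart.
Specifically, the 2nd Sunday of each month.
2nd Sunday of May 2021: May 9, 2021.
2nd Sunday of June 2021: June 13, 2021.
2nd Sunday of July 2021: July 11, 2021.
August 2021 — 2nd Sunday is August 8, 2021.
September 2021 — 2nd Sunday is September 12, 2021.
2nd Sunday of October 2021: October 10, 2021.

October 10, 2021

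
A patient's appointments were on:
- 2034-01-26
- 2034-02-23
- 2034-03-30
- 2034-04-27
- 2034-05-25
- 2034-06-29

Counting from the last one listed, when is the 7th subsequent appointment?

2035-01-25

These are Thursdays with 28, 35, 28, 28, 35-day gaps.
Each is the final Thursday of its month — 2034-03-30 is past the 28th, so '4th Thursday' doesn't fit.
Last Thursday of July 2034: 2034-07-27.
Last Thursday of August 2034: 2034-08-31.
September 2034 ends with Thursday 2034-09-28.
Last Thursday of October 2034: 2034-10-26.
Last Thursday of November 2034: 2034-11-30.
December 2034 ends with Thursday 2034-12-28.
January 2035 ends with Thursday 2035-01-25.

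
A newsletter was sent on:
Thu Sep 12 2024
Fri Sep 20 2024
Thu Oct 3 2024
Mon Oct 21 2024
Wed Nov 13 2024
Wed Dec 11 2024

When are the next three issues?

Mon Jan 13 2025, Thu Feb 20 2025, Fri Apr 4 2025

Intervals are 8, 13, 18, 23, 28 days — an arithmetic progression with common difference 5.
Next gap: 33 days. Wed Dec 11 2024 + 33 days = Mon Jan 13 2025.
Next gap: 38 days. Mon Jan 13 2025 + 38 days = Thu Feb 20 2025.
Next gap: 43 days. Thu Feb 20 2025 + 43 days = Fri Apr 4 2025.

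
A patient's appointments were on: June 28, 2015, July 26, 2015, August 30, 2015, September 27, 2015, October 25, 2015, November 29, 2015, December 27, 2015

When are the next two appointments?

January 31, 2016; February 28, 2016

These are Sundays with 28, 35, 28, 28, 35, 28-day gaps.
Each is the final Sunday of its month — August 30, 2015 is past the 28th, so '4th Sunday' doesn't fit.
January 2016 ends with Sunday January 31, 2016.
February 2016 ends with Sunday February 28, 2016.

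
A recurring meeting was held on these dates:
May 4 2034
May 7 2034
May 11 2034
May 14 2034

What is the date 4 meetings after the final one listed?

Gaps: 3, 4, 3 days — not constant, but cyclic with period 2.
The events fall on every Thursday and Sunday.
Next Thursday: May 18 2034.
The following Sunday is May 21 2034.
Next Thursday: May 25 2034.
Next Sunday: May 28 2034.

May 28 2034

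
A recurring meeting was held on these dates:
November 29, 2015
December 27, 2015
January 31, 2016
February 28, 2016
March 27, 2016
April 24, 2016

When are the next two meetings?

May 29, 2016; June 26, 2016

All Sundays; the gaps (28, 35, 28, 28, 28) vary with month length.
This is the last Sunday of each month.
May 2016 ends with Sunday May 29, 2016.
Last Sunday of June 2016: June 26, 2016.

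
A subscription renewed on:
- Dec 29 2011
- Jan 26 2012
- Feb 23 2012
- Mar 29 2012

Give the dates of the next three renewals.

Every date is a Thursday; gaps 28, 28, 35 days.
Each is the last Thursday of its month (at least one falls on the 29th or later, ruling out '4th Thursday').
April 2012 ends with Thursday Apr 26 2012.
May 2012 ends with Thursday May 31 2012.
June 2012 ends with Thursday Jun 28 2012.

Apr 26 2012, May 31 2012, Jun 28 2012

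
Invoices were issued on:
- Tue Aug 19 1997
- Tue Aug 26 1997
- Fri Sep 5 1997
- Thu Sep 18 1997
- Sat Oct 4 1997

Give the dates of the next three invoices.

The spacing grows by 3 each time: 7, 10, 13, 16 days.
Next gap: 19 days. Sat Oct 4 1997 + 19 days = Thu Oct 23 1997.
Next gap: 22 days. Thu Oct 23 1997 + 22 days = Fri Nov 14 1997.
Next gap: 25 days. Fri Nov 14 1997 + 25 days = Tue Dec 9 1997.

Thu Oct 23 1997, Fri Nov 14 1997, Tue Dec 9 1997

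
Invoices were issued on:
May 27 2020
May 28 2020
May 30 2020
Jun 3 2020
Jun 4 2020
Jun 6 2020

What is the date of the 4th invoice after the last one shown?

Every event lands on a Wednesday or Thursday or Saturday (gaps cycle 1, 2, 4, 1, 2).
So the schedule is: every Wednesday, Thursday and Saturday.
The following Wednesday is Jun 10 2020.
The following Thursday is Jun 11 2020.
The following Saturday is Jun 13 2020.
The following Wednesday is Jun 17 2020.

Jun 17 2020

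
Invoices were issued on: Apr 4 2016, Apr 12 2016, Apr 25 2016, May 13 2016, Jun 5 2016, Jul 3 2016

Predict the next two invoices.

Intervals are 8, 13, 18, 23, 28 days — an arithmetic progression with common difference 5.
Next gap: 33 days. Jul 3 2016 + 33 days = Aug 5 2016.
Next gap: 38 days. Aug 5 2016 + 38 days = Sep 12 2016.

Aug 5 2016, Sep 12 2016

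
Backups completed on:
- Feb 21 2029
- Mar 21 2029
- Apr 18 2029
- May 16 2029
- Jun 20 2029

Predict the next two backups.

These are Wednesdays at 28- or 35-day spacing (28, 28, 28, 35).
The pattern: 3rd Wednesday of the month.
July 2029 — 3rd Wednesday is Jul 18 2029.
3rd Wednesday of August 2029: Aug 15 2029.

Jul 18 2029, Aug 15 2029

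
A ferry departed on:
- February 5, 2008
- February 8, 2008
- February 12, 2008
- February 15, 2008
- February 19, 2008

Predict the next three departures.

The gap pattern 3, 4, 3, 4 repeats every 2 events.
These are the Tuesdays and Fridays of each week.
The following Friday is February 22, 2008.
Next Tuesday: February 26, 2008.
The following Friday is February 29, 2008.

February 22, 2008; February 26, 2008; February 29, 2008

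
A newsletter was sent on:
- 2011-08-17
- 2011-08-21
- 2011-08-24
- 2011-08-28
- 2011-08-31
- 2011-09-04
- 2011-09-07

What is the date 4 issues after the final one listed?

2011-09-21

Gaps: 4, 3, 4, 3, 4, 3 days — not constant, but cyclic with period 2.
The events fall on every Wednesday and Sunday.
Next Sunday: 2011-09-11.
Next Wednesday: 2011-09-14.
The following Sunday is 2011-09-18.
The following Wednesday is 2011-09-21.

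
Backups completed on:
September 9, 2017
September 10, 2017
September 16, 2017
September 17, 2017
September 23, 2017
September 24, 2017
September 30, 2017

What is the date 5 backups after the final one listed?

October 15, 2017

The gap pattern 1, 6, 1, 6, 1, 6 repeats every 2 events.
These are the Saturdays and Sundays of each week.
Next Sunday: October 1, 2017.
Next Saturday: October 7, 2017.
Next Sunday: October 8, 2017.
The following Saturday is October 14, 2017.
Next Sunday: October 15, 2017.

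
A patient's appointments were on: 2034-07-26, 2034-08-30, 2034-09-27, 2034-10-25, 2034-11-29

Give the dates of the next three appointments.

2034-12-27, 2035-01-31, 2035-02-28

All Wednesdays; the gaps (35, 28, 28, 35) vary with month length.
This is the last Wednesday of each month.
December 2034 ends with Wednesday 2034-12-27.
January 2035 ends with Wednesday 2035-01-31.
Last Wednesday of February 2035: 2035-02-28.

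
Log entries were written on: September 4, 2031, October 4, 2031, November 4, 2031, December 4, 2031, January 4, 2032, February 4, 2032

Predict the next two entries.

Each date is the 4th; the gaps (30, 31, 30, 31, 31) track the month lengths.
The rule is the 4th of each month.
March 2032: March 4, 2032.
April 2032: April 4, 2032.

March 4, 2032; April 4, 2032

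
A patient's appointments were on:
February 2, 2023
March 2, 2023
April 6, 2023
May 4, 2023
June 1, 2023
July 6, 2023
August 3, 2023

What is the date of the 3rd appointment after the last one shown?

November 2, 2023

Gaps: 28, 35, 28, 28, 35, 28 days — a mix of 28 and 35. Every date is a Thursday.
Each is the 1st Thursday of its month.
September 2023 — 1st Thursday is September 7, 2023.
1st Thursday of October 2023: October 5, 2023.
1st Thursday of November 2023: November 2, 2023.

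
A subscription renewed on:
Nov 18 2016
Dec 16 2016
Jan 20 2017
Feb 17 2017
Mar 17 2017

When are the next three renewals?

All dates are Fridays, 28, 35, 28, 28 days apart.
Specifically, the 3rd Friday of each month.
April 2017 — 3rd Friday is Apr 21 2017.
May 2017 — 3rd Friday is May 19 2017.
3rd Friday of June 2017: Jun 16 2017.

Apr 21 2017, May 19 2017, Jun 16 2017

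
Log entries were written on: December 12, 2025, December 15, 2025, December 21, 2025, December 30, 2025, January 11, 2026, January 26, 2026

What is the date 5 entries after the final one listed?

Gaps: 3, 6, 9, 12, 15 days — each gap is 3 larger than the previous one.
Next gap: 18 days. January 26, 2026 + 18 days = February 13, 2026.
Next gap: 21 days. February 13, 2026 + 21 days = March 6, 2026.
Next gap: 24 days. March 6, 2026 + 24 days = March 30, 2026.
Next gap: 27 days. March 30, 2026 + 27 days = April 26, 2026.
Next gap: 30 days. April 26, 2026 + 30 days = May 26, 2026.

May 26, 2026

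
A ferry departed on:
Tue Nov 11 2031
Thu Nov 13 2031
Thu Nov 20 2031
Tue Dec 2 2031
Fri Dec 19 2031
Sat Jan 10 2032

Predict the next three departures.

Fri Feb 6 2032, Tue Mar 9 2032, Thu Apr 15 2032

Intervals are 2, 7, 12, 17, 22 days — an arithmetic progression with common difference 5.
Next gap: 27 days. Sat Jan 10 2032 + 27 days = Fri Feb 6 2032.
Next gap: 32 days. Fri Feb 6 2032 + 32 days = Tue Mar 9 2032.
Next gap: 37 days. Tue Mar 9 2032 + 37 days = Thu Apr 15 2032.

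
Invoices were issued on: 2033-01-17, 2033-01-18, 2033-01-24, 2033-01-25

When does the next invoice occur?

Gaps: 1, 6, 1 days — not constant, but cyclic with period 2.
The events fall on every Monday and Tuesday.
Next Monday: 2033-01-31.

2033-01-31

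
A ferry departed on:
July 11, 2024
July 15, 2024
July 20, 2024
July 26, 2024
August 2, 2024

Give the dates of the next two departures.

August 10, 2024; August 19, 2024

Intervals are 4, 5, 6, 7 days — an arithmetic progression with common difference 1.
Next gap: 8 days. August 2, 2024 + 8 days = August 10, 2024.
Next gap: 9 days. August 10, 2024 + 9 days = August 19, 2024.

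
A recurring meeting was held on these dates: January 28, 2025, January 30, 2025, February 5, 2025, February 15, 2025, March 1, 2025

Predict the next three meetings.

March 19, 2025; April 10, 2025; May 6, 2025

Intervals are 2, 6, 10, 14 days — an arithmetic progression with common difference 4.
Next gap: 18 days. March 1, 2025 + 18 days = March 19, 2025.
Next gap: 22 days. March 19, 2025 + 22 days = April 10, 2025.
Next gap: 26 days. April 10, 2025 + 26 days = May 6, 2025.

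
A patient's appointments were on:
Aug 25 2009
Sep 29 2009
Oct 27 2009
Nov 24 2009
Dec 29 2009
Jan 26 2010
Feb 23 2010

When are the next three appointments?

All Tuesdays; the gaps (35, 28, 28, 35, 28, 28) vary with month length.
This is the last Tuesday of each month.
March 2010 ends with Tuesday Mar 30 2010.
April 2010 ends with Tuesday Apr 27 2010.
May 2010 ends with Tuesday May 25 2010.

Mar 30 2010, Apr 27 2010, May 25 2010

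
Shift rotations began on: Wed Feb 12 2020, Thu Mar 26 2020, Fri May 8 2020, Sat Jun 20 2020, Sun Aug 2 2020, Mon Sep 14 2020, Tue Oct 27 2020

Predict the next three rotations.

Wed Dec 9 2020, Thu Jan 21 2021, Fri Mar 5 2021

Gaps between consecutive events: 43, 43, 43, 43, 43, 43 days — a constant 43-day interval.
Tue Oct 27 2020 + 43 days = Wed Dec 9 2020.
Wed Dec 9 2020 + 43 days = Thu Jan 21 2021.
Thu Jan 21 2021 + 43 days = Fri Mar 5 2021.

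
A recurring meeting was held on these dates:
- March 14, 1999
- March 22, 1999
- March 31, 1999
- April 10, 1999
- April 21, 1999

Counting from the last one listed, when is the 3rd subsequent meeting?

May 30, 1999

The spacing grows by 1 each time: 8, 9, 10, 11 days.
Next gap: 12 days. April 21, 1999 + 12 days = May 3, 1999.
Next gap: 13 days. May 3, 1999 + 13 days = May 16, 1999.
Next gap: 14 days. May 16, 1999 + 14 days = May 30, 1999.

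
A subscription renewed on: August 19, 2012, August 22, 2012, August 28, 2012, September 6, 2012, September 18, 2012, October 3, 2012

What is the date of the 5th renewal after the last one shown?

January 31, 2013

Intervals are 3, 6, 9, 12, 15 days — an arithmetic progression with common difference 3.
Next gap: 18 days. October 3, 2012 + 18 days = October 21, 2012.
Next gap: 21 days. October 21, 2012 + 21 days = November 11, 2012.
Next gap: 24 days. November 11, 2012 + 24 days = December 5, 2012.
Next gap: 27 days. December 5, 2012 + 27 days = January 1, 2013.
Next gap: 30 days. January 1, 2013 + 30 days = January 31, 2013.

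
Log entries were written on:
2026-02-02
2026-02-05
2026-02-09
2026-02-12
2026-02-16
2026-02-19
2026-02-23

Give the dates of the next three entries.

The gap pattern 3, 4, 3, 4, 3, 4 repeats every 2 events.
These are the Mondays and Thursdays of each week.
The following Thursday is 2026-02-26.
Next Monday: 2026-03-02.
Next Thursday: 2026-03-05.

2026-02-26, 2026-03-02, 2026-03-05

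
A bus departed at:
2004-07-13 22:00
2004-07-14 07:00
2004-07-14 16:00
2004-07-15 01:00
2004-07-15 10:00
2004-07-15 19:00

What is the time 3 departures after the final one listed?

The interval is a steady 9 hours (9, 9, 9, 9, 9).
2004-07-15 19:00 + 9 h = 2004-07-16 04:00.
2004-07-16 04:00 + 9 h = 2004-07-16 13:00.
2004-07-16 13:00 + 9 h = 2004-07-16 22:00.

2004-07-16 22:00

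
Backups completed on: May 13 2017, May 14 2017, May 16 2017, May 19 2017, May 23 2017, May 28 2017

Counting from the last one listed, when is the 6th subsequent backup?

Jul 18 2017

The spacing grows by 1 each time: 1, 2, 3, 4, 5 days.
Next gap: 6 days. May 28 2017 + 6 days = Jun 3 2017.
Next gap: 7 days. Jun 3 2017 + 7 days = Jun 10 2017.
Next gap: 8 days. Jun 10 2017 + 8 days = Jun 18 2017.
Next gap: 9 days. Jun 18 2017 + 9 days = Jun 27 2017.
Next gap: 10 days. Jun 27 2017 + 10 days = Jul 7 2017.
Next gap: 11 days. Jul 7 2017 + 11 days = Jul 18 2017.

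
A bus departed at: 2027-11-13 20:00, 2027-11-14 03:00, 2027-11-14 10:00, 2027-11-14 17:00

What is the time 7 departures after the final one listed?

The interval is a steady 7 hours (7, 7, 7).
2027-11-14 17:00 + 7 h = 2027-11-15 00:00.
2027-11-15 00:00 + 7 h = 2027-11-15 07:00.
2027-11-15 07:00 + 7 h = 2027-11-15 14:00.
2027-11-15 14:00 + 7 h = 2027-11-15 21:00.
2027-11-15 21:00 + 7 h = 2027-11-16 04:00.
2027-11-16 04:00 + 7 h = 2027-11-16 11:00.
2027-11-16 11:00 + 7 h = 2027-11-16 18:00.

2027-11-16 18:00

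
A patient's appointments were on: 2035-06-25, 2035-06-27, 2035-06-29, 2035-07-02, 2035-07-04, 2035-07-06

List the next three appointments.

2035-07-09, 2035-07-11, 2035-07-13

The gap pattern 2, 2, 3, 2, 2 repeats every 3 events.
These are the Mondays, Wednesdays and Fridays of each week.
The following Monday is 2035-07-09.
The following Wednesday is 2035-07-11.
Next Friday: 2035-07-13.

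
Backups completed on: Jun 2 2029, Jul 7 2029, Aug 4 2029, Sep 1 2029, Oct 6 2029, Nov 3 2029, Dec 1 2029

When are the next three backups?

Jan 5 2030, Feb 2 2030, Mar 2 2030

These are Saturdays at 28- or 35-day spacing (35, 28, 28, 35, 28, 28).
The pattern: 1st Saturday of the month.
1st Saturday of January 2030: Jan 5 2030.
February 2030 — 1st Saturday is Feb 2 2030.
1st Saturday of March 2030: Mar 2 2030.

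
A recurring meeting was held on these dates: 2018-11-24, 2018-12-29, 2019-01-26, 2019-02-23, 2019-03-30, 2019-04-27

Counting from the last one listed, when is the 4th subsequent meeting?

Every date is a Saturday; gaps 35, 28, 28, 35, 28 days.
Each is the last Saturday of its month (at least one falls on the 29th or later, ruling out '4th Saturday').
May 2019 ends with Saturday 2019-05-25.
Last Saturday of June 2019: 2019-06-29.
July 2019 ends with Saturday 2019-07-27.
Last Saturday of August 2019: 2019-08-31.

2019-08-31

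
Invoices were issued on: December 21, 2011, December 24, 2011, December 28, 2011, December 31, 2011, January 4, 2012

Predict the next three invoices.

January 7, 2012; January 11, 2012; January 14, 2012

Every event lands on a Wednesday or Saturday (gaps cycle 3, 4, 3, 4).
So the schedule is: every Wednesday and Saturday.
Next Saturday: January 7, 2012.
Next Wednesday: January 11, 2012.
Next Saturday: January 14, 2012.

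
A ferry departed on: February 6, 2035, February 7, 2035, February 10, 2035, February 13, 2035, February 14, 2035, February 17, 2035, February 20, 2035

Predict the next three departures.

February 21, 2035; February 24, 2035; February 27, 2035

Gaps: 1, 3, 3, 1, 3, 3 days — not constant, but cyclic with period 3.
The events fall on every Tuesday, Wednesday and Saturday.
Next Wednesday: February 21, 2035.
Next Saturday: February 24, 2035.
The following Tuesday is February 27, 2035.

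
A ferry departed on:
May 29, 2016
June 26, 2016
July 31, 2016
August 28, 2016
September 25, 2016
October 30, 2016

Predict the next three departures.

November 27, 2016; December 25, 2016; January 29, 2017

These are Sundays with 28, 35, 28, 28, 35-day gaps.
Each is the final Sunday of its month — May 29, 2016 is past the 28th, so '4th Sunday' doesn't fit.
Last Sunday of November 2016: November 27, 2016.
December 2016 ends with Sunday December 25, 2016.
Last Sunday of January 2017: January 29, 2017.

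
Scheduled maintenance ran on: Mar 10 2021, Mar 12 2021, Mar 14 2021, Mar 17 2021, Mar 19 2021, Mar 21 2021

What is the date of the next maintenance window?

The gap pattern 2, 2, 3, 2, 2 repeats every 3 events.
These are the Wednesdays, Fridays and Sundays of each week.
Next Wednesday: Mar 24 2021.

Mar 24 2021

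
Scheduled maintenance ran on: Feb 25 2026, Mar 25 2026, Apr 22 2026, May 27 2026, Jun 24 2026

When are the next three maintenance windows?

All dates are Wednesdays, 28, 28, 35, 28 days apart.
Specifically, the 4th Wednesday of each month.
4th Wednesday of July 2026: Jul 22 2026.
4th Wednesday of August 2026: Aug 26 2026.
4th Wednesday of September 2026: Sep 23 2026.

Jul 22 2026, Aug 26 2026, Sep 23 2026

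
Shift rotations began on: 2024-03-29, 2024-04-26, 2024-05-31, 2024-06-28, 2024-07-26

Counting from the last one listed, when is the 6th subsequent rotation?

2025-01-31

These are Fridays with 28, 35, 28, 28-day gaps.
Each is the final Friday of its month — 2024-03-29 is past the 28th, so '4th Friday' doesn't fit.
August 2024 ends with Friday 2024-08-30.
September 2024 ends with Friday 2024-09-27.
Last Friday of October 2024: 2024-10-25.
Last Friday of November 2024: 2024-11-29.
December 2024 ends with Friday 2024-12-27.
Last Friday of January 2025: 2025-01-31.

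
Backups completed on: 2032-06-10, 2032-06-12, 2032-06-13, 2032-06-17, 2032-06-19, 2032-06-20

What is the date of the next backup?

Every event lands on a Thursday or Saturday or Sunday (gaps cycle 2, 1, 4, 2, 1).
So the schedule is: every Thursday, Saturday and Sunday.
The following Thursday is 2032-06-24.

2032-06-24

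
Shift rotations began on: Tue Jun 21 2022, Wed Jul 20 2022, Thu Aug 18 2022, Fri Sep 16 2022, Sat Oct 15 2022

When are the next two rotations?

Sun Nov 13 2022, Mon Dec 12 2022

The spacing is 29, 29, 29, 29 days — always 29 days.
Sat Oct 15 2022 + 29 days = Sun Nov 13 2022.
Sun Nov 13 2022 + 29 days = Mon Dec 12 2022.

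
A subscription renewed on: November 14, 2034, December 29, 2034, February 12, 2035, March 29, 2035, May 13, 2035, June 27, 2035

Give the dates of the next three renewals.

August 11, 2035; September 25, 2035; November 9, 2035

The spacing is 45, 45, 45, 45, 45 days — always 45 days.
June 27, 2035 + 45 days = August 11, 2035.
August 11, 2035 + 45 days = September 25, 2035.
September 25, 2035 + 45 days = November 9, 2035.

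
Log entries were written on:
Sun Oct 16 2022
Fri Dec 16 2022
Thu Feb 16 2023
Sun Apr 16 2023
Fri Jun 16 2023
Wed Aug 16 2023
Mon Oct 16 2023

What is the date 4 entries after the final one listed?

Sun Jun 16 2024

Gaps: 61, 62, 59, 61, 61, 61 days — not constant. Every event is on the 16th of the month.
Pattern: the 16th of every 2 months.
Next: December 2023 → Sat Dec 16 2023.
Next: February 2024 → Fri Feb 16 2024.
Next: April 2024 → Tue Apr 16 2024.
Next: June 2024 → Sun Jun 16 2024.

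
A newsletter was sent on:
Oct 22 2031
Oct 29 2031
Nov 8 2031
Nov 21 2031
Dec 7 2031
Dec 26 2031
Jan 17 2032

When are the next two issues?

The spacing grows by 3 each time: 7, 10, 13, 16, 19, 22 days.
Next gap: 25 days. Jan 17 2032 + 25 days = Feb 11 2032.
Next gap: 28 days. Feb 11 2032 + 28 days = Mar 10 2032.

Feb 11 2032, Mar 10 2032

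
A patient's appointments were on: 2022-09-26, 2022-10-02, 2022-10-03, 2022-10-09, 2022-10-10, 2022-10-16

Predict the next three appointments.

Every event lands on a Monday or Sunday (gaps cycle 6, 1, 6, 1, 6).
So the schedule is: every Monday and Sunday.
Next Monday: 2022-10-17.
Next Sunday: 2022-10-23.
The following Monday is 2022-10-24.

2022-10-17, 2022-10-23, 2022-10-24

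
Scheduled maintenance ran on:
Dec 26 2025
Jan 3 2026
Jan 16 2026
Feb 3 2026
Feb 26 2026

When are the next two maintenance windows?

Mar 26 2026, Apr 28 2026

Intervals are 8, 13, 18, 23 days — an arithmetic progression with common difference 5.
Next gap: 28 days. Feb 26 2026 + 28 days = Mar 26 2026.
Next gap: 33 days. Mar 26 2026 + 33 days = Apr 28 2026.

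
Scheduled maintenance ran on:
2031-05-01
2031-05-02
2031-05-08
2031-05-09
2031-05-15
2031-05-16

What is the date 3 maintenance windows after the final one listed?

2031-05-29

Gaps: 1, 6, 1, 6, 1 days — not constant, but cyclic with period 2.
The events fall on every Thursday and Friday.
Next Thursday: 2031-05-22.
Next Friday: 2031-05-23.
Next Thursday: 2031-05-29.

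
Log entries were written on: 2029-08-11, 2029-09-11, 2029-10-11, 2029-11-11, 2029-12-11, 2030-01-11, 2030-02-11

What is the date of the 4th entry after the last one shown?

2030-06-11

Gaps: 31, 30, 31, 30, 31, 31 days — not constant. Every event is on the 11th of the month.
Pattern: the 11th of each month.
Next: March 2030 → 2030-03-11.
April 2030: 2030-04-11.
Next: May 2030 → 2030-05-11.
Next: June 2030 → 2030-06-11.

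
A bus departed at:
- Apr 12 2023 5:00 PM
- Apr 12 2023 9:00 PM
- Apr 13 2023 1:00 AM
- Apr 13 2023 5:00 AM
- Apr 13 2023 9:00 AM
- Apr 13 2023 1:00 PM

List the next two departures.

Spacing: 4, 4, 4, 4, 4 h — constant 4 h.
Apr 13 2023 1:00 PM + 4 h = Apr 13 2023 5:00 PM.
Apr 13 2023 5:00 PM + 4 h = Apr 13 2023 9:00 PM.

Apr 13 2023 5:00 PM, Apr 13 2023 9:00 PM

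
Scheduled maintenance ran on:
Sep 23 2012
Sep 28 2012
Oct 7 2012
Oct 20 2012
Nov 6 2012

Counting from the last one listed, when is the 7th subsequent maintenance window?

Jun 25 2013

The spacing grows by 4 each time: 5, 9, 13, 17 days.
Next gap: 21 days. Nov 6 2012 + 21 days = Nov 27 2012.
Next gap: 25 days. Nov 27 2012 + 25 days = Dec 22 2012.
Next gap: 29 days. Dec 22 2012 + 29 days = Jan 20 2013.
Next gap: 33 days. Jan 20 2013 + 33 days = Feb 22 2013.
Next gap: 37 days. Feb 22 2013 + 37 days = Mar 31 2013.
Next gap: 41 days. Mar 31 2013 + 41 days = May 11 2013.
Next gap: 45 days. May 11 2013 + 45 days = Jun 25 2013.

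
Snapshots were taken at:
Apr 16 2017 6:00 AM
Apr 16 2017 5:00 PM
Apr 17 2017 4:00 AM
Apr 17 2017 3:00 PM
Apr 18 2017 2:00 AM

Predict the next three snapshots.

Apr 18 2017 1:00 PM, Apr 19 2017 12:00 AM, Apr 19 2017 11:00 AM

Gaps: 11, 11, 11, 11 hours — each event is 11 hours after the previous one.
Apr 18 2017 2:00 AM + 11 h = Apr 18 2017 1:00 PM.
Apr 18 2017 1:00 PM + 11 h = Apr 19 2017 12:00 AM.
Apr 19 2017 12:00 AM + 11 h = Apr 19 2017 11:00 AM.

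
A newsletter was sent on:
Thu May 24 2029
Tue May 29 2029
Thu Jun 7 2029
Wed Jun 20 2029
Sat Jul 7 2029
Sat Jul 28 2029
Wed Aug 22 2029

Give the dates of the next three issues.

Thu Sep 20 2029, Tue Oct 23 2029, Thu Nov 29 2029

Gaps: 5, 9, 13, 17, 21, 25 days — each gap is 4 larger than the previous one.
Next gap: 29 days. Wed Aug 22 2029 + 29 days = Thu Sep 20 2029.
Next gap: 33 days. Thu Sep 20 2029 + 33 days = Tue Oct 23 2029.
Next gap: 37 days. Tue Oct 23 2029 + 37 days = Thu Nov 29 2029.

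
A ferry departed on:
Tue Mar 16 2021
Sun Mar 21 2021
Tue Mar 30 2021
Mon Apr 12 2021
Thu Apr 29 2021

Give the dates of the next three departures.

The spacing grows by 4 each time: 5, 9, 13, 17 days.
Next gap: 21 days. Thu Apr 29 2021 + 21 days = Thu May 20 2021.
Next gap: 25 days. Thu May 20 2021 + 25 days = Mon Jun 14 2021.
Next gap: 29 days. Mon Jun 14 2021 + 29 days = Tue Jul 13 2021.

Thu May 20 2021, Mon Jun 14 2021, Tue Jul 13 2021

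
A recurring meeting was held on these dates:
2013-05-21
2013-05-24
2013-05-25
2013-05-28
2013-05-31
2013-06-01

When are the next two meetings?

Every event lands on a Tuesday or Friday or Saturday (gaps cycle 3, 1, 3, 3, 1).
So the schedule is: every Tuesday, Friday and Saturday.
The following Tuesday is 2013-06-04.
The following Friday is 2013-06-07.

2013-06-04, 2013-06-07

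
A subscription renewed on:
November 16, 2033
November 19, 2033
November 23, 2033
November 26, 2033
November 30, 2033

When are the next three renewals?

Gaps: 3, 4, 3, 4 days — not constant, but cyclic with period 2.
The events fall on every Wednesday and Saturday.
Next Saturday: December 3, 2033.
The following Wednesday is December 7, 2033.
Next Saturday: December 10, 2033.

December 3, 2033; December 7, 2033; December 10, 2033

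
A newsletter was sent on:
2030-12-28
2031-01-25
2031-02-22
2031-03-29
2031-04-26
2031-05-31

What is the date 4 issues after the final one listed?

2031-09-27

These are Saturdays with 28, 28, 35, 28, 35-day gaps.
Each is the final Saturday of its month — 2031-03-29 is past the 28th, so '4th Saturday' doesn't fit.
Last Saturday of June 2031: 2031-06-28.
Last Saturday of July 2031: 2031-07-26.
Last Saturday of August 2031: 2031-08-30.
September 2031 ends with Saturday 2031-09-27.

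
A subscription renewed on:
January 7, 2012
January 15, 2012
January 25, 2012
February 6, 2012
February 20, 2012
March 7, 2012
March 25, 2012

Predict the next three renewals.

Intervals are 8, 10, 12, 14, 16, 18 days — an arithmetic progression with common difference 2.
Next gap: 20 days. March 25, 2012 + 20 days = April 14, 2012.
Next gap: 22 days. April 14, 2012 + 22 days = May 6, 2012.
Next gap: 24 days. May 6, 2012 + 24 days = May 30, 2012.

April 14, 2012; May 6, 2012; May 30, 2012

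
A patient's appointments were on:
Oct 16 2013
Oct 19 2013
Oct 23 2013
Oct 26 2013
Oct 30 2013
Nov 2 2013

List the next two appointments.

Nov 6 2013, Nov 9 2013

The gap pattern 3, 4, 3, 4, 3 repeats every 2 events.
These are the Wednesdays and Saturdays of each week.
Next Wednesday: Nov 6 2013.
Next Saturday: Nov 9 2013.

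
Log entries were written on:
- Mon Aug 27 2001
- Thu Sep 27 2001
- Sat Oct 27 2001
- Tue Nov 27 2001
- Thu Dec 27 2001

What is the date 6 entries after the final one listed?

Gaps: 31, 30, 31, 30 days — not constant. Every event is on the 27th of the month.
Pattern: the 27th of each month.
January 2002: Sun Jan 27 2002.
February 2002: Wed Feb 27 2002.
Next: March 2002 → Wed Mar 27 2002.
April 2002: Sat Apr 27 2002.
May 2002: Mon May 27 2002.
Next: June 2002 → Thu Jun 27 2002.

Thu Jun 27 2002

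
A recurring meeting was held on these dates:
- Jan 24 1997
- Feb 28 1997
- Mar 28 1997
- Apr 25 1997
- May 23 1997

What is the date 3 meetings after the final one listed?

These are Fridays at 28- or 35-day spacing (35, 28, 28, 28).
The pattern: 4th Friday of the month.
4th Friday of June 1997: Jun 27 1997.
July 1997 — 4th Friday is Jul 25 1997.
4th Friday of August 1997: Aug 22 1997.

Aug 22 1997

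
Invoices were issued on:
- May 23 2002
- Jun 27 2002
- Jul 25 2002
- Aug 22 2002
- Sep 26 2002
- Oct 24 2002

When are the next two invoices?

All dates are Thursdays, 35, 28, 28, 35, 28 days apart.
Specifically, the 4th Thursday of each month.
4th Thursday of November 2002: Nov 28 2002.
December 2002 — 4th Thursday is Dec 26 2002.

Nov 28 2002, Dec 26 2002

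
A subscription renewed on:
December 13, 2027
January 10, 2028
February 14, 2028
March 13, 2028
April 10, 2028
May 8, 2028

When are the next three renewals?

These are Mondays at 28- or 35-day spacing (28, 35, 28, 28, 28).
The pattern: 2nd Monday of the month.
June 2028 — 2nd Monday is June 12, 2028.
2nd Monday of July 2028: July 10, 2028.
August 2028 — 2nd Monday is August 14, 2028.

June 12, 2028; July 10, 2028; August 14, 2028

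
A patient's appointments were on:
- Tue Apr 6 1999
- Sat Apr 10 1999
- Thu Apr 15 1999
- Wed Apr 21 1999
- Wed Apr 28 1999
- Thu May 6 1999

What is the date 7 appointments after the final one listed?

Thu Jul 29 1999

Intervals are 4, 5, 6, 7, 8 days — an arithmetic progression with common difference 1.
Next gap: 9 days. Thu May 6 1999 + 9 days = Sat May 15 1999.
Next gap: 10 days. Sat May 15 1999 + 10 days = Tue May 25 1999.
Next gap: 11 days. Tue May 25 1999 + 11 days = Sat Jun 5 1999.
Next gap: 12 days. Sat Jun 5 1999 + 12 days = Thu Jun 17 1999.
Next gap: 13 days. Thu Jun 17 1999 + 13 days = Wed Jun 30 1999.
Next gap: 14 days. Wed Jun 30 1999 + 14 days = Wed Jul 14 1999.
Next gap: 15 days. Wed Jul 14 1999 + 15 days = Thu Jul 29 1999.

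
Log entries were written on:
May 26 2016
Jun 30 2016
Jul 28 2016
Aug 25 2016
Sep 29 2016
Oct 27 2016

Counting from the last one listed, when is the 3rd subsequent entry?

These are Thursdays with 35, 28, 28, 35, 28-day gaps.
Each is the final Thursday of its month — Jun 30 2016 is past the 28th, so '4th Thursday' doesn't fit.
Last Thursday of November 2016: Nov 24 2016.
Last Thursday of December 2016: Dec 29 2016.
January 2017 ends with Thursday Jan 26 2017.

Jan 26 2017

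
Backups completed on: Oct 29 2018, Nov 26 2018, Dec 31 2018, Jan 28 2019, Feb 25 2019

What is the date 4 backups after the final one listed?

Jun 24 2019

Every date is a Monday; gaps 28, 35, 28, 28 days.
Each is the last Monday of its month (at least one falls on the 29th or later, ruling out '4th Monday').
March 2019 ends with Monday Mar 25 2019.
April 2019 ends with Monday Apr 29 2019.
Last Monday of May 2019: May 27 2019.
Last Monday of June 2019: Jun 24 2019.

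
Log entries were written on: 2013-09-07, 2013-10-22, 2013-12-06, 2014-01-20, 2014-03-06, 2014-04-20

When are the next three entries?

Every event comes 45 days after the last (45, 45, 45, 45, 45).
2014-04-20 + 45 days = 2014-06-04.
2014-06-04 + 45 days = 2014-07-19.
2014-07-19 + 45 days = 2014-09-02.

2014-06-04, 2014-07-19, 2014-09-02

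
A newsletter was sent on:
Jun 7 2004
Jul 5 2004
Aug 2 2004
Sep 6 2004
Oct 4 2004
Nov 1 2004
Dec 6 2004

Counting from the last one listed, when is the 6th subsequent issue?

All dates are Mondays, 28, 28, 35, 28, 28, 35 days apart.
Specifically, the 1st Monday of each month.
1st Monday of January 2005: Jan 3 2005.
1st Monday of February 2005: Feb 7 2005.
1st Monday of March 2005: Mar 7 2005.
1st Monday of April 2005: Apr 4 2005.
1st Monday of May 2005: May 2 2005.
June 2005 — 1st Monday is Jun 6 2005.

Jun 6 2005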